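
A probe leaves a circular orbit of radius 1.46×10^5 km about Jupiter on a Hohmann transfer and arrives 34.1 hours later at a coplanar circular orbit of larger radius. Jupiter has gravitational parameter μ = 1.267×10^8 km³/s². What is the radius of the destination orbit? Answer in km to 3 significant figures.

Transfer time t = 34.1 hours = 1.2276×10^5 s, and t = π√(a_t³/μ).
So a_t = (μ t²/π²)^(1/3) = (1.267×10^8 × (1.2276×10^5)² / π²)^(1/3) = 5.7836×10^5 km.
Since a_t = (r₁ + r₂)/2, r₂ = 2a_t − r₁ = 2×5.7836×10^5 − 1.460×10^5 = 1.01072×10^6 km.

r₂ = 1.01×10^6 km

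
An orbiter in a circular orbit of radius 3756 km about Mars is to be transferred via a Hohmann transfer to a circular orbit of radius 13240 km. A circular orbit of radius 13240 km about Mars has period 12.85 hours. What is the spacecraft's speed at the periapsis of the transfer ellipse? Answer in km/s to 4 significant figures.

From Kepler's third law T² = 4π²r³/μ at r = 13240 km, T = 12.85 hours = 12.85 × 3600 s = 46260 s: μ = 4π²r³/T² = 42816.6 km³/s².
Transfer-ellipse semi-major axis a_t = (r₁ + r₂)/2 = (3756 + 13240)/2 = 8498 km.
The periapsis of the transfer ellipse is at r = 3756 km.
Vis-viva: v = √[μ(2/r − 1/a_t)] = √[42816.6 × (2/3756 − 1/8498)] = 4.214 km/s.

v = 4.214 km/s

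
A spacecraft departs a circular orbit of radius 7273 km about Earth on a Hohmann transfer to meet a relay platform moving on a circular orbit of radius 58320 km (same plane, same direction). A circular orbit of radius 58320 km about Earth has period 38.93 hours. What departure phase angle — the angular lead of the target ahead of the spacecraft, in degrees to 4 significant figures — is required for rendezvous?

From Kepler's third law T² = 4π²r³/μ at r = 58320 km, T = 38.93 hours = 38.93 × 3600 s = 1.40148×10^5 s: μ = 4π²r³/T² = 3.98693×10^5 km³/s².
Semi-major axis of the transfer orbit: a_t = (7273 + 58320)/2 = 32796.5 km.
Transfer time t = π√(a_t³/μ) = 29551.0 s.
The target's mean motion on its circular orbit is ω₂ = √(μ/r₂³) = 4.48325×10^-5 rad/s.
Angle swept by the target during transfer: ω₂·t = 1.3248 rad = 75.91°.
The spacecraft traverses 180° on the transfer ellipse, so the target must lead by 180° − 75.91° = 104.1°.

φ = 104.1°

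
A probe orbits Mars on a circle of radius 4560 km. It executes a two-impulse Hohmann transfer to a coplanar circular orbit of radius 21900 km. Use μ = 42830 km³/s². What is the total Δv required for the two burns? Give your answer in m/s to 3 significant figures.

The Hohmann ellipse has a_t = (r₁ + r₂)/2 = 13230 km.
Circular speed at r₁: v₁ = √(μ/r₁) = √(42830/4560) = 3.06473 km/s.
On the transfer ellipse at r₁, vis-viva gives v_p = √[μ(2/r₁ − 1/a_t)] = 3.94306 km/s.
First burn Δv₁ = |v_p − v₁| = 0.8783 km/s.
Circular speed at r₂: v₂ = √(μ/r₂) = 1.39847 km/s.
Transfer-orbit speed at r₂: v_a = √[μ(2/r₂ − 1/a_t)] = 0.821021 km/s.
Second burn Δv₂ = |v₂ − v_a| = 0.5774 km/s.
Δv = Δv₁ + Δv₂ = 0.8783 + 0.5774 = 1.456 km/s.

Δv = 1460 m/s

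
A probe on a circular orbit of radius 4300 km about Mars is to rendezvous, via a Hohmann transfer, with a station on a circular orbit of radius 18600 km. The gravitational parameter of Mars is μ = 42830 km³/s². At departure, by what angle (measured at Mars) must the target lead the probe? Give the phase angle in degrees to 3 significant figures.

Transfer-ellipse semi-major axis a_t = (r₁ + r₂)/2 = (4300 + 18600)/2 = 11450 km.
The half-period of the transfer ellipse is t = π√(a_t³/μ) = 18600 s.
Target angular speed ω₂ = √(μ/r₂³) = 8.158×10^-5 rad/s.
Angle swept by the target during transfer: ω₂·t = 1.5174 rad = 86.94°.
Arrival is 180° from departure on the ellipse, so φ = 180° − 86.94° = 93.1°.

φ = 93.1°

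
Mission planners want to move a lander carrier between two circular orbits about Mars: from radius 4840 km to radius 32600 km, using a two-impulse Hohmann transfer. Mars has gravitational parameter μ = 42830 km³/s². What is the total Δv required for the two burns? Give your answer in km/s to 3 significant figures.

Transfer-ellipse semi-major axis a_t = (r₁ + r₂)/2 = (4840 + 32600)/2 = 18720 km.
At r₁ the circular-orbit speed is v₁ = √(μ/r₁) = 2.974756 km/s.
Transfer-orbit speed at r₁ (v² = μ(2/r − 1/a)): v_p = √[μ(2/r₁ − 1/a_t)] = 3.925611 km/s.
First burn Δv₁ = |v_p − v₁| = 0.9509 km/s.
At r₂, v₂ = √(μ/r₂) = 1.1462 km/s.
Transfer-orbit speed at r₂: v_a = √[μ(2/r₂ − 1/a_t)] = 0.58282 km/s.
Second burn Δv₂ = |v₂ − v_a| = 0.5634 km/s.
Total Δv = Δv₁ + Δv₂ = 1.514 km/s.

Δv = 1.51 km/s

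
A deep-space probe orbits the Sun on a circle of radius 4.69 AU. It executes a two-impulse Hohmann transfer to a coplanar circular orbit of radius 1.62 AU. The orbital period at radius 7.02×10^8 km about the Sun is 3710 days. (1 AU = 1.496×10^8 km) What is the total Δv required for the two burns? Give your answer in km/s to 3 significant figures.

From Kepler's third law T² = 4π²r³/μ at r = 7.02×10^8 km, T = 3710 days = 3710 × 86400 s = 3.20544×10^8 s: μ = 4π²r³/T² = 1.32922×10^11 km³/s².
In km: r₁ = 4.69 × 1.496×10^8 = 7.01624×10^8 km; r₂ = 1.62 × 1.496×10^8 = 2.42352×10^8 km.
Transfer-ellipse semi-major axis a_t = (r₁ + r₂)/2 = (7.01624×10^8 + 2.42352×10^8)/2 = 4.71988×10^8 km.
Circular speed at r₁: v₁ = √(μ/r₁) = √(1.32922×10^11/7.01624×10^8) = 13.764 km/s.
On the transfer ellipse at r₁, vis-viva gives v_a = √[μ(2/r₁ − 1/a_t)] = 9.8629 km/s.
First burn Δv₁ = |v_a − v₁| = 3.901 km/s.
At r₂, v₂ = √(μ/r₂) = 23.4193 km/s.
Transfer-orbit speed at r₂: v_p = √[μ(2/r₂ − 1/a_t)] = 28.5536 km/s.
Second burn Δv₂ = |v₂ − v_p| = 5.134 km/s.
Δv = Δv₁ + Δv₂ = 3.901 + 5.134 = 9.035 km/s.

Δv = 9.04 km/s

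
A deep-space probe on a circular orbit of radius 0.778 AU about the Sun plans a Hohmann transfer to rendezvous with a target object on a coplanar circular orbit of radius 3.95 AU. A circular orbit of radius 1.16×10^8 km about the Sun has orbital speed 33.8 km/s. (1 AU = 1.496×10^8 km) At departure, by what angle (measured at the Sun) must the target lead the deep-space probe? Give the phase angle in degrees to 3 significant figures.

φ = 96.7°

From the circular-orbit relation v² = μ/r at r = 1.16×10^8 km: μ = v²r = (33.8)² × 1.16×10^8 = 1.32523×10^11 km³/s².
In km: r₁ = 0.778 × 1.496×10^8 = 1.163888×10^8 km; r₂ = 3.95 × 1.496×10^8 = 5.9092×10^8 km.
The Hohmann ellipse has a_t = (r₁ + r₂)/2 = 3.536544×10^8 km.
The half-period of the transfer ellipse is t = π√(a_t³/μ) = 5.73948×10^7 s.
Target angular speed ω₂ = √(μ/r₂³) = 2.53427×10^-8 rad/s.
Angle swept by the target during transfer: ω₂·t = 1.4545 rad = 83.34°.
The deep-space probe traverses 180° on the transfer ellipse, so the target must lead by 180° − 83.34° = 96.7°.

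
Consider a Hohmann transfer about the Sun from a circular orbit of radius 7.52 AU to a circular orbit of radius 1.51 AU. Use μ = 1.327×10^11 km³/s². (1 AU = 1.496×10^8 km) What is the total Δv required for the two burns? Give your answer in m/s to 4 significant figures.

Δv = 11620 m/s

In km: r₁ = 7.52 × 1.496×10^8 = 1.124992×10^9 km; r₂ = 1.51 × 1.496×10^8 = 2.25896×10^8 km.
Transfer-ellipse semi-major axis a_t = (r₁ + r₂)/2 = (1.124992×10^9 + 2.25896×10^8)/2 = 6.75444×10^8 km.
At r₁ the circular-orbit speed is v₁ = √(μ/r₁) = 10.861 km/s.
Transfer-orbit speed at r₁ (vis-viva): v_a = √[μ(2/r₁ − 1/a_t)] = 6.2809 km/s.
First burn Δv₁ = |v_a − v₁| = 4.580 km/s.
Circular speed at r₂: v₂ = √(μ/r₂) = 24.23713 km/s.
Transfer-orbit speed at r₂: v_p = √[μ(2/r₂ − 1/a_t)] = 31.27960 km/s.
Second burn Δv₂ = |v₂ − v_p| = 7.042 km/s.
Δv = Δv₁ + Δv₂ = 4.580 + 7.042 = 11.62 km/s.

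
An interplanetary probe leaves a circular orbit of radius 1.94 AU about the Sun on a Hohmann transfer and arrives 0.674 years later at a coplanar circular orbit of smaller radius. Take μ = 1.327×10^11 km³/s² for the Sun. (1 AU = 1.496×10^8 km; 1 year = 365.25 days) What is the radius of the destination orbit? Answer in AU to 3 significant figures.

In km: r₁ = 1.94 × 1.496×10^8 = 2.90224×10^8 km.
Transfer time t = 0.674 years × 365.25 × 86400 s = 2.12698224×10^7 s, and t = π√(a_t³/μ).
So a_t = (μ t²/π²)^(1/3) = (1.327×10^11 × (2.12698224×10^7)² / π²)^(1/3) = 1.8254×10^8 km.
Since a_t = (r₁ + r₂)/2, r₂ = 2a_t − r₁ = 2×1.8254×10^8 − 2.90224×10^8 = 7.4856×10^7 km.
In AU: r₂ = 7.4856×10^7 / 1.496×10^8 = 0.500 AU.

r₂ = 0.500 AU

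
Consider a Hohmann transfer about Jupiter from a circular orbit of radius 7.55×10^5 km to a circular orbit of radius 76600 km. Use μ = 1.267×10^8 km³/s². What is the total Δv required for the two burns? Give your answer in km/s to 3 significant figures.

Δv = 21.5 km/s

Transfer-ellipse semi-major axis a_t = (r₁ + r₂)/2 = (7.550×10^5 + 76600)/2 = 4.158×10^5 km.
Circular speed at r₁: v₁ = √(μ/r₁) = √(1.267×10^8/7.550×10^5) = 12.95433 km/s.
Transfer-orbit speed at r₁ (v² = μ(2/r − 1/a)): v_a = √[μ(2/r₁ − 1/a_t)] = 5.560156 km/s.
First burn Δv₁ = |v_a − v₁| = 7.3942 km/s.
Circular speed at r₂: v₂ = √(μ/r₂) = 40.670 km/s.
Transfer-orbit speed at r₂: v_p = √[μ(2/r₂ − 1/a_t)] = 54.803 km/s.
Second burn Δv₂ = |v₂ − v_p| = 14.133 km/s.
Δv = Δv₁ + Δv₂ = 7.3942 + 14.133 = 21.53 km/s.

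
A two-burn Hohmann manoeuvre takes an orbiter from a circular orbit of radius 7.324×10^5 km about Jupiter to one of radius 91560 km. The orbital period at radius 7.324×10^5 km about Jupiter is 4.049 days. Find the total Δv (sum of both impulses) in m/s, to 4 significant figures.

From Kepler's third law T² = 4π²r³/μ at r = 7.324×10^5 km, T = 4.049 days = 4.049 × 86400 s = 3.498336×10^5 s: μ = 4π²r³/T² = 1.26731×10^8 km³/s².
Semi-major axis of the transfer orbit: a_t = (7.324×10^5 + 91560)/2 = 4.1198×10^5 km.
Circular speed at r₁: v₁ = √(μ/r₁) = √(1.26731×10^8/7.324×10^5) = 13.154 km/s.
Transfer-orbit speed at r₁ (v² = μ(2/r − 1/a)): v_a = √[μ(2/r₁ − 1/a_t)] = 6.2013 km/s.
First burn Δv₁ = |v_a − v₁| = 6.953 km/s.
Circular speed at r₂: v₂ = √(μ/r₂) = 37.20 km/s.
Transfer-orbit speed at r₂: v_p = √[μ(2/r₂ − 1/a_t)] = 49.60 km/s.
Second burn Δv₂ = |v₂ − v_p| = 12.40 km/s.
Δv = Δv₁ + Δv₂ = 6.953 + 12.40 = 19.35 km/s.

Δv = 19350 m/s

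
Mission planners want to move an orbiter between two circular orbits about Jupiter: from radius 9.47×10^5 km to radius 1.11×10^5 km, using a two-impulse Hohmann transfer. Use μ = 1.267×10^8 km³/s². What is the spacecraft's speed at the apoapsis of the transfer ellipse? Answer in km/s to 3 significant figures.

Transfer-ellipse semi-major axis a_t = (r₁ + r₂)/2 = (9.470×10^5 + 1.110×10^5)/2 = 5.290×10^5 km.
At apoapsis, r = 9.470×10^5 km.
Applying v² = μ(2/r − 1/a_t): v = 5.298 km/s.

v = 5.30 km/s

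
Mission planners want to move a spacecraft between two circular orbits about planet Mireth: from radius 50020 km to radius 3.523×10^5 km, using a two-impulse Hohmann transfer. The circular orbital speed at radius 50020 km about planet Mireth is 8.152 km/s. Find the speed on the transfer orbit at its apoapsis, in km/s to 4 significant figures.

v = 1.532 km/s

From the circular-orbit relation v² = μ/r at r = 50020 km: μ = v²r = (8.152)² × 50020 = 3.32408×10^6 km³/s².
Semi-major axis of the transfer orbit: a_t = (50020 + 3.523×10^5)/2 = 2.0116×10^5 km.
The apoapsis of the transfer ellipse is at r = 3.523×10^5 km.
Applying v² = μ(2/r − 1/a_t): v = 1.532 km/s.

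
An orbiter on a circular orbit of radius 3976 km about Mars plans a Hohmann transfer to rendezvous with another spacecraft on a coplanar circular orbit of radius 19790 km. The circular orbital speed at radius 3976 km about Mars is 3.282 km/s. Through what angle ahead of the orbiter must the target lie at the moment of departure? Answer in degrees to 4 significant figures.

From the circular-orbit relation v² = μ/r at r = 3976 km: μ = v²r = (3.282)² × 3976 = 42827.6 km³/s².
The Hohmann ellipse has a_t = (r₁ + r₂)/2 = 11883 km.
The half-period of the transfer ellipse is t = π√(a_t³/μ) = 19664 s.
Target angular speed ω₂ = √(μ/r₂³) = 7.4335×10^-5 rad/s.
Angle swept by the target during transfer: ω₂·t = 1.4617 rad = 83.75°.
Arrival is 180° from departure on the ellipse, so φ = 180° − 83.75° = 96.25°.

φ = 96.25°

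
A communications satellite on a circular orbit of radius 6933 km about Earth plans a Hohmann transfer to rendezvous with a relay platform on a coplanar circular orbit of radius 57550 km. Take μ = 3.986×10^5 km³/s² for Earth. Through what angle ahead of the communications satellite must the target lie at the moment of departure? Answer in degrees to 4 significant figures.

φ = 104.5°

Transfer-ellipse semi-major axis a_t = (r₁ + r₂)/2 = (6933 + 57550)/2 = 32241.5 km.
Transfer time t = π√(a_t³/μ) = 28807.4 s.
Target angular speed ω₂ = √(μ/r₂³) = 4.57299×10^-5 rad/s.
Angle swept by the target during transfer: ω₂·t = 1.3174 rad = 75.48°.
The communications satellite traverses 180° on the transfer ellipse, so the target must lead by 180° − 75.48° = 104.5°.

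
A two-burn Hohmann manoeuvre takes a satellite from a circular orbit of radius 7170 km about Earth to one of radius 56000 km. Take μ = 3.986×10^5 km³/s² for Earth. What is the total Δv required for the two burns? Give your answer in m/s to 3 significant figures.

Semi-major axis of the transfer orbit: a_t = (7170 + 56000)/2 = 31585 km.
Circular speed at r₁: v₁ = √(μ/r₁) = √(3.986×10^5/7170) = 7.456 km/s.
Transfer-orbit speed at r₁ (vis-viva equation): v_p = √[μ(2/r₁ − 1/a_t)] = 9.928 km/s.
First burn Δv₁ = |v_p − v₁| = 2.472 km/s.
At r₂, v₂ = √(μ/r₂) = 2.668 km/s.
Transfer-orbit speed at r₂: v_a = √[μ(2/r₂ − 1/a_t)] = 1.271 km/s.
Second burn Δv₂ = |v₂ − v_a| = 1.397 km/s.
Δv = Δv₁ + Δv₂ = 2.472 + 1.397 = 3.869 km/s.

Δv = 3870 m/s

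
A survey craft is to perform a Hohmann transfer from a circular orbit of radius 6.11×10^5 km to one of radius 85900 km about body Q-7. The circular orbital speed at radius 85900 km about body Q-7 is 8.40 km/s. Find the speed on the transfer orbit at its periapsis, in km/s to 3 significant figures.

v = 11.1 km/s

From the circular-orbit relation v² = μ/r at r = 85900 km: μ = v²r = (8.40)² × 85900 = 6.06110×10^6 km³/s².
Semi-major axis of the transfer orbit: a_t = (6.110×10^5 + 85900)/2 = 3.4845×10^5 km.
At periapsis, r = 85900 km.
From the vis-viva equation, v = √[μ(2/r − 1/a_t)] = 11.12 km/s.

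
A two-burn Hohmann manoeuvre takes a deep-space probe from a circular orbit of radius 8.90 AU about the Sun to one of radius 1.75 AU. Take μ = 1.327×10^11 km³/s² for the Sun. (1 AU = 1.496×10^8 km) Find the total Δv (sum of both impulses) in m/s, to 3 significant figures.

In km: r₁ = 8.90 × 1.496×10^8 = 1.33144×10^9 km; r₂ = 1.75 × 1.496×10^8 = 2.618×10^8 km.
The Hohmann ellipse has a_t = (r₁ + r₂)/2 = 7.9662×10^8 km.
At r₁ the circular-orbit speed is v₁ = √(μ/r₁) = 9.983 km/s.
On the transfer ellipse at r₁, vis-viva gives v_a = √[μ(2/r₁ − 1/a_t)] = 5.723 km/s.
First burn Δv₁ = |v_a − v₁| = 4.260 km/s.
Circular speed at r₂: v₂ = √(μ/r₂) = 22.514 km/s.
Transfer-orbit speed at r₂: v_p = √[μ(2/r₂ − 1/a_t)] = 29.106 km/s.
Second burn Δv₂ = |v₂ − v_p| = 6.592 km/s.
Δv = Δv₁ + Δv₂ = 4.260 + 6.592 = 10.85 km/s.

Δv = 10900 m/s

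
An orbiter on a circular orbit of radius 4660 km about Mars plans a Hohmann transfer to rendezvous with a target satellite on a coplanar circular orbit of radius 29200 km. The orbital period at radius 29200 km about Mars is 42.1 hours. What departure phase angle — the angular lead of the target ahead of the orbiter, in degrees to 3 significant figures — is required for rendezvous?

φ = 101°

From Kepler's third law T² = 4π²r³/μ at r = 29200 km, T = 42.1 hours = 42.1 × 3600 s = 1.5156×10^5 s: μ = 4π²r³/T² = 42789.7 km³/s².
Transfer-ellipse semi-major axis a_t = (r₁ + r₂)/2 = (4660 + 29200)/2 = 16930 km.
The half-period of the transfer ellipse is t = π√(a_t³/μ) = 33460 s.
The target's mean motion on its circular orbit is ω₂ = √(μ/r₂³) = 4.146×10^-5 rad/s.
Angle swept by the target during transfer: ω₂·t = 1.387 rad = 79.47°.
The orbiter traverses 180° on the transfer ellipse, so the target must lead by 180° − 79.47° = 101°.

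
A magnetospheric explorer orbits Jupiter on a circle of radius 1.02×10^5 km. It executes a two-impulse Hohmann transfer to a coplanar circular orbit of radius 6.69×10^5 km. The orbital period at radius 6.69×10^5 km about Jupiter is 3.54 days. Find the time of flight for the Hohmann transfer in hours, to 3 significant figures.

t = 18.6 hours

From Kepler's third law T² = 4π²r³/μ at r = 6.69×10^5 km, T = 3.54 days = 3.54 × 86400 s = 3.05856×10^5 s: μ = 4π²r³/T² = 1.26358×10^8 km³/s².
The Hohmann ellipse has a_t = (r₁ + r₂)/2 = 3.855×10^5 km.
Transfer time t = π√(a_t³/μ) = π√((3.855×10^5)³ / 1.26358×10^8) = 66890 s.
Converting: 66890 s ÷ 3600 s/hour = 18.6 hours.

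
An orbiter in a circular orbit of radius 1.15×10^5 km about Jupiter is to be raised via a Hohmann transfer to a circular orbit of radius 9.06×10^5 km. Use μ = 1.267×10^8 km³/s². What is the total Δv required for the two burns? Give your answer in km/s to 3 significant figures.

Δv = 17.2 km/s

Transfer-ellipse semi-major axis a_t = (r₁ + r₂)/2 = (1.150×10^5 + 9.060×10^5)/2 = 5.105×10^5 km.
Circular speed at r₁: v₁ = √(μ/r₁) = √(1.267×10^8/1.150×10^5) = 33.19 km/s.
On the transfer ellipse at r₁, v² = μ(2/r − 1/a) gives v_p = √[μ(2/r₁ − 1/a_t)] = 44.22 km/s.
First burn Δv₁ = |v_p − v₁| = 11.03 km/s.
At r₂, v₂ = √(μ/r₂) = 11.826 km/s.
Transfer-orbit speed at r₂: v_a = √[μ(2/r₂ − 1/a_t)] = 5.6127 km/s.
Second burn Δv₂ = |v₂ − v_a| = 6.213 km/s.
Total Δv = Δv₁ + Δv₂ = 17.24 km/s.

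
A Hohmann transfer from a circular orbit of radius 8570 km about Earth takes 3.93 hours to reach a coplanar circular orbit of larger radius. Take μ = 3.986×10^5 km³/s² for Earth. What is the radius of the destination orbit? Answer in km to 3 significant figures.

r₂ = 31600 km

Transfer time t = 3.93 hours = 14148 s, and t = π√(a_t³/μ).
So a_t = (μ t²/π²)^(1/3) = (3.986×10^5 × (14148)² / π²)^(1/3) = 20070 km.
Since a_t = (r₁ + r₂)/2, r₂ = 2a_t − r₁ = 2×20070 − 8570 = 31570 km.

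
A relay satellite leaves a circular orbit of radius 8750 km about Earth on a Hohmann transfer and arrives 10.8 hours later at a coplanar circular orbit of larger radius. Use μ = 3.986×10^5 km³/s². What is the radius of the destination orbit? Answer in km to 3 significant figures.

r₂ = 70000 km

Transfer time t = 10.8 hours = 38880 s, and t = π√(a_t³/μ).
So a_t = (μ t²/π²)^(1/3) = (3.986×10^5 × (38880)² / π²)^(1/3) = 39376 km.
Since a_t = (r₁ + r₂)/2, r₂ = 2a_t − r₁ = 2×39376 − 8750 = 70002 km.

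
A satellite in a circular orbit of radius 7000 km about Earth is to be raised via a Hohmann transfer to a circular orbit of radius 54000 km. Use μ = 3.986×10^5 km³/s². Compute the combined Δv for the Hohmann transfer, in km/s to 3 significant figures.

The Hohmann ellipse has a_t = (r₁ + r₂)/2 = 30500 km.
At r₁ the circular-orbit speed is v₁ = √(μ/r₁) = 7.5460 km/s.
Transfer-orbit speed at r₁ (v² = μ(2/r − 1/a)): v_p = √[μ(2/r₁ − 1/a_t)] = 10.041 km/s.
First burn Δv₁ = |v_p − v₁| = 2.495 km/s.
At r₂, v₂ = √(μ/r₂) = 2.717 km/s.
Transfer-orbit speed at r₂: v_a = √[μ(2/r₂ − 1/a_t)] = 1.302 km/s.
Second burn Δv₂ = |v₂ − v_a| = 1.415 km/s.
Total Δv = Δv₁ + Δv₂ = 3.910 km/s.

Δv = 3.91 km/s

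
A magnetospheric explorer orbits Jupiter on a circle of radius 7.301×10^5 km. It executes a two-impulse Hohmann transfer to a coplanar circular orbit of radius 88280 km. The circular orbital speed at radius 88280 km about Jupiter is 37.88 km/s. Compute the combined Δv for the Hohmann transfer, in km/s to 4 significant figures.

Δv = 19.77 km/s

From the circular-orbit relation v² = μ/r at r = 88280 km: μ = v²r = (37.88)² × 88280 = 1.26672×10^8 km³/s².
Semi-major axis of the transfer orbit: a_t = (7.301×10^5 + 88280)/2 = 4.0919×10^5 km.
Circular speed at r₁: v₁ = √(μ/r₁) = √(1.26672×10^8/7.301×10^5) = 13.172 km/s.
On the transfer ellipse at r₁, v² = μ(2/r − 1/a) gives v_a = √[μ(2/r₁ − 1/a_t)] = 6.1181 km/s.
First burn Δv₁ = |v_a − v₁| = 7.054 km/s.
Circular speed at r₂: v₂ = √(μ/r₂) = 37.88 km/s.
Transfer-orbit speed at r₂: v_p = √[μ(2/r₂ − 1/a_t)] = 50.60 km/s.
Second burn Δv₂ = |v₂ − v_p| = 12.72 km/s.
Δv = Δv₁ + Δv₂ = 7.054 + 12.72 = 19.77 km/s.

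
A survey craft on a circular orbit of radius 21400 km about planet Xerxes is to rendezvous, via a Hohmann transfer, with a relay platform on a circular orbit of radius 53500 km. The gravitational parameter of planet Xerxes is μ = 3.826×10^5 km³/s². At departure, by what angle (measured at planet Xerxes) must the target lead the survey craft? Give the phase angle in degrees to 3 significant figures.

φ = 74.6°

Semi-major axis of the transfer orbit: a_t = (21400 + 53500)/2 = 37450 km.
The half-period of the transfer ellipse is t = π√(a_t³/μ) = 36810 s.
Target angular speed ω₂ = √(μ/r₂³) = 4.999×10^-5 rad/s.
Angle swept by the target during transfer: ω₂·t = 1.840 rad = 105.4°.
Arrival is 180° from departure on the ellipse, so φ = 180° − 105.4° = 74.6°.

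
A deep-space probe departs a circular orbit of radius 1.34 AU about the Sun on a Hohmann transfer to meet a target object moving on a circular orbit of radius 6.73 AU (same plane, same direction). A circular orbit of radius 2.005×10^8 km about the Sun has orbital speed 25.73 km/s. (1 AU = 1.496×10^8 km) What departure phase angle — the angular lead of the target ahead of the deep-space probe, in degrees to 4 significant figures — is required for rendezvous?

φ = 96.44°

From the circular-orbit relation v² = μ/r at r = 2.005×10^8 km: μ = v²r = (25.73)² × 2.005×10^8 = 1.32738×10^11 km³/s².
In km: r₁ = 1.34 × 1.496×10^8 = 2.00464×10^8 km; r₂ = 6.73 × 1.496×10^8 = 1.006808×10^9 km.
Semi-major axis of the transfer orbit: a_t = (2.00464×10^8 + 1.006808×10^9)/2 = 6.03636×10^8 km.
The half-period of the transfer ellipse is t = π√(a_t³/μ) = 1.27884×10^8 s.
Target angular speed ω₂ = √(μ/r₂³) = 1.14045×10^-8 rad/s.
Angle swept by the target during transfer: ω₂·t = 1.45845 rad = 83.56°.
The deep-space probe traverses 180° on the transfer ellipse, so the target must lead by 180° − 83.56° = 96.44°.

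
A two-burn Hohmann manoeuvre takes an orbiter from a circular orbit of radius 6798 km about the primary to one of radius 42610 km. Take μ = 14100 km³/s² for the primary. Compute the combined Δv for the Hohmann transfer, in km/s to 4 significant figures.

The Hohmann ellipse has a_t = (r₁ + r₂)/2 = 24704 km.
At r₁ the circular-orbit speed is v₁ = √(μ/r₁) = 1.4402 km/s.
On the transfer ellipse at r₁, v² = μ(2/r − 1/a) gives v_p = √[μ(2/r₁ − 1/a_t)] = 1.8914 km/s.
First burn Δv₁ = |v_p − v₁| = 0.4512 km/s.
Circular speed at r₂: v₂ = √(μ/r₂) = 0.57525 km/s.
Transfer-orbit speed at r₂: v_a = √[μ(2/r₂ − 1/a_t)] = 0.30176 km/s.
Second burn Δv₂ = |v₂ − v_a| = 0.2735 km/s.
Total Δv = Δv₁ + Δv₂ = 0.7247 km/s.

Δv = 0.7247 km/s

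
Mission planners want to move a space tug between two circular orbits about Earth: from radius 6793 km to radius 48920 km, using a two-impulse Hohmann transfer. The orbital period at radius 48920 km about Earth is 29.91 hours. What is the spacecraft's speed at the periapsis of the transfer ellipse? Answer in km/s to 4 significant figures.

v = 10.15 km/s

From Kepler's third law T² = 4π²r³/μ at r = 48920 km, T = 29.91 hours = 29.91 × 3600 s = 1.07676×10^5 s: μ = 4π²r³/T² = 3.98640×10^5 km³/s².
Semi-major axis of the transfer orbit: a_t = (6793 + 48920)/2 = 27856.5 km.
At periapsis, r = 6793 km.
Vis-viva: v = √[μ(2/r − 1/a_t)] = √[3.98640×10^5 × (2/6793 − 1/27856.5)] = 10.15 km/s.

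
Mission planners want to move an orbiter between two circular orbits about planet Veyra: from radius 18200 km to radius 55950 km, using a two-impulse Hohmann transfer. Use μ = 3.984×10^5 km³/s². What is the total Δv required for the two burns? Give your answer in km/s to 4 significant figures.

Δv = 1.868 km/s

The Hohmann ellipse has a_t = (r₁ + r₂)/2 = 37075 km.
At r₁ the circular-orbit speed is v₁ = √(μ/r₁) = 4.679 km/s.
Transfer-orbit speed at r₁ (vis-viva): v_p = √[μ(2/r₁ − 1/a_t)] = 5.748 km/s.
First burn Δv₁ = |v_p − v₁| = 1.069 km/s.
At r₂, v₂ = √(μ/r₂) = 2.66845 km/s.
Transfer-orbit speed at r₂: v_a = √[μ(2/r₂ − 1/a_t)] = 1.86963 km/s.
Second burn Δv₂ = |v₂ − v_a| = 0.7988 km/s.
Total Δv = Δv₁ + Δv₂ = 1.868 km/s.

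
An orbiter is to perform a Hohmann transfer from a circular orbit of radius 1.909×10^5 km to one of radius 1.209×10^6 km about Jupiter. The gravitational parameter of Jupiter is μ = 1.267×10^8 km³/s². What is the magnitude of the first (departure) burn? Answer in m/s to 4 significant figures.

Δv₁ = 8096 m/s

Transfer-ellipse semi-major axis a_t = (r₁ + r₂)/2 = (1.909×10^5 + 1.209×10^6)/2 = 6.9995×10^5 km.
Circular speed at r = 1.909×10^5 km: v_c = √(μ/r) = 25.762 km/s.
Transfer-orbit speed at the same r (vis-viva, a = a_t): v_t = √[μ(2/r − 1/a_t)] = 33.858 km/s.
Δv₁ = |v_t − v_c| = |33.858 − 25.762| = 8.096 km/s.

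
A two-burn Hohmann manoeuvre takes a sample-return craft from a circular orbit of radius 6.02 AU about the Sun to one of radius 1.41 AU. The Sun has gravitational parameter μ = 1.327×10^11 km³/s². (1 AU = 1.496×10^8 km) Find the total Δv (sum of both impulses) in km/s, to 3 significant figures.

In km: r₁ = 6.02 × 1.496×10^8 = 9.00592×10^8 km; r₂ = 1.41 × 1.496×10^8 = 2.10936×10^8 km.
The Hohmann ellipse has a_t = (r₁ + r₂)/2 = 5.55764×10^8 km.
At r₁ the circular-orbit speed is v₁ = √(μ/r₁) = 12.1387 km/s.
Transfer-orbit speed at r₁ (vis-viva equation): v_a = √[μ(2/r₁ − 1/a_t)] = 7.47828 km/s.
First burn Δv₁ = |v_a − v₁| = 4.660 km/s.
Circular speed at r₂: v₂ = √(μ/r₂) = 25.082 km/s.
Transfer-orbit speed at r₂: v_p = √[μ(2/r₂ − 1/a_t)] = 31.929 km/s.
Second burn Δv₂ = |v₂ − v_p| = 6.847 km/s.
Total Δv = Δv₁ + Δv₂ = 11.51 km/s.

Δv = 11.5 km/s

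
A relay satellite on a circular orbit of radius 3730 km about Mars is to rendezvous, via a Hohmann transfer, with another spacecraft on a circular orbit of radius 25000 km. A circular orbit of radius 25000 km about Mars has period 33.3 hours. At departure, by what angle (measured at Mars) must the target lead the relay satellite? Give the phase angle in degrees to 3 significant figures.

From Kepler's third law T² = 4π²r³/μ at r = 25000 km, T = 33.3 hours = 33.3 × 3600 s = 1.1988×10^5 s: μ = 4π²r³/T² = 42922.6 km³/s².
Transfer-ellipse semi-major axis a_t = (r₁ + r₂)/2 = (3730 + 25000)/2 = 14365 km.
The half-period of the transfer ellipse is t = π√(a_t³/μ) = 26110 s.
Target angular speed ω₂ = √(μ/r₂³) = 5.241×10^-5 rad/s.
Angle swept by the target during transfer: ω₂·t = 1.3684 rad = 78.40°.
Arrival is 180° from departure on the ellipse, so φ = 180° − 78.40° = 102°.

φ = 102°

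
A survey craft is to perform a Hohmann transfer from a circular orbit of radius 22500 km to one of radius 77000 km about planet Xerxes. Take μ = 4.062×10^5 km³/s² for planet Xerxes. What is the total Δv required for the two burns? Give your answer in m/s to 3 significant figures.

Δv = 1790 m/s

The Hohmann ellipse has a_t = (r₁ + r₂)/2 = 49750 km.
At r₁ the circular-orbit speed is v₁ = √(μ/r₁) = 4.249 km/s.
Transfer-orbit speed at r₁ (v² = μ(2/r − 1/a)): v_p = √[μ(2/r₁ − 1/a_t)] = 5.286 km/s.
First burn Δv₁ = |v_p − v₁| = 1.037 km/s.
At r₂, v₂ = √(μ/r₂) = 2.2968 km/s.
Transfer-orbit speed at r₂: v_a = √[μ(2/r₂ − 1/a_t)] = 1.5446 km/s.
Second burn Δv₂ = |v₂ − v_a| = 0.7522 km/s.
Total Δv = Δv₁ + Δv₂ = 1.789 km/s.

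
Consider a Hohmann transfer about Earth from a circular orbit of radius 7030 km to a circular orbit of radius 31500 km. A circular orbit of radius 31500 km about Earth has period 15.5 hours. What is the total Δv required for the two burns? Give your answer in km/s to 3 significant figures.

From Kepler's third law T² = 4π²r³/μ at r = 31500 km, T = 15.5 hours = 15.5 × 3600 s = 55800 s: μ = 4π²r³/T² = 3.96299×10^5 km³/s².
Semi-major axis of the transfer orbit: a_t = (7030 + 31500)/2 = 19265 km.
Circular speed at r₁: v₁ = √(μ/r₁) = √(3.96299×10^5/7030) = 7.508 km/s.
Transfer-orbit speed at r₁ (vis-viva): v_p = √[μ(2/r₁ − 1/a_t)] = 9.601 km/s.
First burn Δv₁ = |v_p − v₁| = 2.093 km/s.
At r₂, v₂ = √(μ/r₂) = 3.547 km/s.
Transfer-orbit speed at r₂: v_a = √[μ(2/r₂ − 1/a_t)] = 2.143 km/s.
Second burn Δv₂ = |v₂ − v_a| = 1.404 km/s.
Total Δv = Δv₁ + Δv₂ = 3.497 km/s.

Δv = 3.50 km/s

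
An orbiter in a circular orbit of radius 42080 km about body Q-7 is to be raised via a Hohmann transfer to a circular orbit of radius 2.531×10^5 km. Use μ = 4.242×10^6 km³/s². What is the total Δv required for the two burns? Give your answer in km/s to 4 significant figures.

Δv = 5.016 km/s

Semi-major axis of the transfer orbit: a_t = (42080 + 2.531×10^5)/2 = 1.4759×10^5 km.
Circular speed at r₁: v₁ = √(μ/r₁) = √(4.242×10^6/42080) = 10.040 km/s.
Transfer-orbit speed at r₁ (vis-viva equation): v_p = √[μ(2/r₁ − 1/a_t)] = 13.148 km/s.
First burn Δv₁ = |v_p − v₁| = 3.108 km/s.
Circular speed at r₂: v₂ = √(μ/r₂) = 4.094 km/s.
Transfer-orbit speed at r₂: v_a = √[μ(2/r₂ − 1/a_t)] = 2.186 km/s.
Second burn Δv₂ = |v₂ − v_a| = 1.908 km/s.
Δv = Δv₁ + Δv₂ = 3.108 + 1.908 = 5.016 km/s.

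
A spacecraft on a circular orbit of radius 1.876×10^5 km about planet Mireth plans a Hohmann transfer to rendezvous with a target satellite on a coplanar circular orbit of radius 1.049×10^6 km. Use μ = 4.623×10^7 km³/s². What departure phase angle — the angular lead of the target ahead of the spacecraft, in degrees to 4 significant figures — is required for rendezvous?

φ = 98.55°

The Hohmann ellipse has a_t = (r₁ + r₂)/2 = 6.183×10^5 km.
Transfer time t = π√(a_t³/μ) = 2.2464×10^5 s.
Target angular speed ω₂ = √(μ/r₂³) = 6.3285×10^-6 rad/s.
Angle swept by the target during transfer: ω₂·t = 1.4216 rad = 81.45°.
The spacecraft traverses 180° on the transfer ellipse, so the target must lead by 180° − 81.45° = 98.55°.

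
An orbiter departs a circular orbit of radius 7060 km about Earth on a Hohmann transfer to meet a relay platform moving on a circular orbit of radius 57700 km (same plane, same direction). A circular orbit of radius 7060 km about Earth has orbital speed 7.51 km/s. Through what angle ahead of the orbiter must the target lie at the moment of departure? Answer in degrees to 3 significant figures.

φ = 104°

From the circular-orbit relation v² = μ/r at r = 7060 km: μ = v²r = (7.51)² × 7060 = 3.98185×10^5 km³/s².
The Hohmann ellipse has a_t = (r₁ + r₂)/2 = 32380 km.
The half-period of the transfer ellipse is t = π√(a_t³/μ) = 29008 s.
Target angular speed ω₂ = √(μ/r₂³) = 4.5528×10^-5 rad/s.
Angle swept by the target during transfer: ω₂·t = 1.3207 rad = 75.67°.
Arrival is 180° from departure on the ellipse, so φ = 180° − 75.67° = 104°.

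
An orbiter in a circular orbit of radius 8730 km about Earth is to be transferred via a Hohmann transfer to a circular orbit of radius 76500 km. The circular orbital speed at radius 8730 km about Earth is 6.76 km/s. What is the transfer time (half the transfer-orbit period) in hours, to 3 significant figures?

t = 12.2 hours

From the circular-orbit relation v² = μ/r at r = 8730 km: μ = v²r = (6.76)² × 8730 = 3.98940×10^5 km³/s².
Semi-major axis of the transfer orbit: a_t = (8730 + 76500)/2 = 42615 km.
By Kepler's third law the transfer-orbit period is T = 2π√(a_t³/μ), so t = T/2 = 43760 s.
Converting: 43760 s ÷ 3600 s/hour = 12.2 hours.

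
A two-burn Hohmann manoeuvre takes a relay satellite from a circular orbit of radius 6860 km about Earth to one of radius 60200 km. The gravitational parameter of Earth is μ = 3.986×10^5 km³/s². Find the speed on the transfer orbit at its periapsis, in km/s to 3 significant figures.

The Hohmann ellipse has a_t = (r₁ + r₂)/2 = 33530 km.
At periapsis, r = 6860 km.
From the vis-viva equation, v = √[μ(2/r − 1/a_t)] = 10.21 km/s.

v = 10.2 km/s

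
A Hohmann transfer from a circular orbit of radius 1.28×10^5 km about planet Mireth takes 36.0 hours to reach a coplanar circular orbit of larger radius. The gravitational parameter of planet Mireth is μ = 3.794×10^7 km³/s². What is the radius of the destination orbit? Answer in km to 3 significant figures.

r₂ = 6.74×10^5 km

Transfer time t = 36.0 hours = 1.296×10^5 s, and t = π√(a_t³/μ).
So a_t = (μ t²/π²)^(1/3) = (3.794×10^7 × (1.296×10^5)² / π²)^(1/3) = 4.0118×10^5 km.
Since a_t = (r₁ + r₂)/2, r₂ = 2a_t − r₁ = 2×4.0118×10^5 − 1.280×10^5 = 6.7436×10^5 km.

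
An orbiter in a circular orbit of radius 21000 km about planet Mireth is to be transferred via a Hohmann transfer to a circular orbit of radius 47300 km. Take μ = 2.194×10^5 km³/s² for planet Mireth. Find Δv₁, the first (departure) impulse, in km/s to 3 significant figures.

Δv₁ = 0.572 km/s

Semi-major axis of the transfer orbit: a_t = (21000 + 47300)/2 = 34150 km.
Circular speed at r = 21000 km: v_c = √(μ/r) = 3.232278 km/s.
Vis-viva on the transfer ellipse at r = 21000 km gives v_t = √[μ(2/r − 1/a_t)] = 3.804030 km/s.
Δv₁ = |v_t − v_c| = |3.804030 − 3.232278| = 0.5718 km/s.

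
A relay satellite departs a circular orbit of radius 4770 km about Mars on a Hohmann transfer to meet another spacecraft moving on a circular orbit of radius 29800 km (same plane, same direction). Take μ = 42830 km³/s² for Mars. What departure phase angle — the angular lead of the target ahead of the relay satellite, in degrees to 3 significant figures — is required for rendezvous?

φ = 100°

The Hohmann ellipse has a_t = (r₁ + r₂)/2 = 17285 km.
The half-period of the transfer ellipse is t = π√(a_t³/μ) = 34497 s.
The target's mean motion on its circular orbit is ω₂ = √(μ/r₂³) = 4.0230×10^-5 rad/s.
Angle swept by the target during transfer: ω₂·t = 1.3878 rad = 79.52°.
Arrival is 180° from departure on the ellipse, so φ = 180° − 79.52° = 100°.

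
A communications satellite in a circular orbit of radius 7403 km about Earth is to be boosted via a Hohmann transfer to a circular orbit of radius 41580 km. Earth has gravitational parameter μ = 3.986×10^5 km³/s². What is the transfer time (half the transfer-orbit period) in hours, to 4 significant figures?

t = 5.298 hours

Semi-major axis of the transfer orbit: a_t = (7403 + 41580)/2 = 24491.5 km.
By Kepler's third law the transfer-orbit period is T = 2π√(a_t³/μ), so t = T/2 = 19072 s.
Converting: 19072 s ÷ 3600 s/hour = 5.298 hours.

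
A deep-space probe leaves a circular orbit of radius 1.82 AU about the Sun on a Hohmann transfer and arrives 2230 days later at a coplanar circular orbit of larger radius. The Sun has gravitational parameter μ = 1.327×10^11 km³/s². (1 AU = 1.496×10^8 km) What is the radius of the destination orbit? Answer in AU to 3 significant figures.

In km: r₁ = 1.82 × 1.496×10^8 = 2.72272×10^8 km.
Transfer time t = 2230 days = 1.92672×10^8 s, and t = π√(a_t³/μ).
So a_t = (μ t²/π²)^(1/3) = (1.327×10^11 × (1.92672×10^8)² / π²)^(1/3) = 7.9324×10^8 km.
Since a_t = (r₁ + r₂)/2, r₂ = 2a_t − r₁ = 2×7.9324×10^8 − 2.72272×10^8 = 1.314208×10^9 km.
In AU: r₂ = 1.314208×10^9 / 1.496×10^8 = 8.78 AU.

r₂ = 8.78 AU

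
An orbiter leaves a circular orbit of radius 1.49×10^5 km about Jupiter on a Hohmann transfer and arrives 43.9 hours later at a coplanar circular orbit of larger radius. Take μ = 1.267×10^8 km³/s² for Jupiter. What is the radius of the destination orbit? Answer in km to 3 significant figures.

Transfer time t = 43.9 hours = 1.5804×10^5 s, and t = π√(a_t³/μ).
So a_t = (μ t²/π²)^(1/3) = (1.267×10^8 × (1.5804×10^5)² / π²)^(1/3) = 6.8444×10^5 km.
Since a_t = (r₁ + r₂)/2, r₂ = 2a_t − r₁ = 2×6.8444×10^5 − 1.490×10^5 = 1.21988×10^6 km.

r₂ = 1.22×10^6 km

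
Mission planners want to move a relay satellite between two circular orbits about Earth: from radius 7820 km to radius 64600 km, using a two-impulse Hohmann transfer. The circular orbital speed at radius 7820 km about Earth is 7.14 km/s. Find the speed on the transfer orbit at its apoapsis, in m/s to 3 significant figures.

From the circular-orbit relation v² = μ/r at r = 7820 km: μ = v²r = (7.14)² × 7820 = 3.98660×10^5 km³/s².
Transfer-ellipse semi-major axis a_t = (r₁ + r₂)/2 = (7820 + 64600)/2 = 36210 km.
The apoapsis of the transfer ellipse is at r = 64600 km.
From the vis-viva equation, v = √[μ(2/r − 1/a_t)] = 1.154 km/s.

v = 1150 m/s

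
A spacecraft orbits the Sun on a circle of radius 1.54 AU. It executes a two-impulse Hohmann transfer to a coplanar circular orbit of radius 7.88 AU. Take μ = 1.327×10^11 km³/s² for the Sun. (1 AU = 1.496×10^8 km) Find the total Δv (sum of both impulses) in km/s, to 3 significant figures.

Δv = 11.6 km/s

In km: r₁ = 1.54 × 1.496×10^8 = 2.30384×10^8 km; r₂ = 7.88 × 1.496×10^8 = 1.178848×10^9 km.
The Hohmann ellipse has a_t = (r₁ + r₂)/2 = 7.04616×10^8 km.
At r₁ the circular-orbit speed is v₁ = √(μ/r₁) = 24.000 km/s.
On the transfer ellipse at r₁, vis-viva equation gives v_p = √[μ(2/r₁ − 1/a_t)] = 31.043 km/s.
First burn Δv₁ = |v_p − v₁| = 7.043 km/s.
At r₂, v₂ = √(μ/r₂) = 10.61 km/s.
Transfer-orbit speed at r₂: v_a = √[μ(2/r₂ − 1/a_t)] = 6.067 km/s.
Second burn Δv₂ = |v₂ − v_a| = 4.543 km/s.
Δv = Δv₁ + Δv₂ = 7.043 + 4.543 = 11.59 km/s.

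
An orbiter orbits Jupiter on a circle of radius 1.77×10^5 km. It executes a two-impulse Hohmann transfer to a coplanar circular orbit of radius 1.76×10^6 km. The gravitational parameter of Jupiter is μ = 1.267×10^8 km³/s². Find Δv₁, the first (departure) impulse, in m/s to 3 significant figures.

Transfer-ellipse semi-major axis a_t = (r₁ + r₂)/2 = (1.770×10^5 + 1.760×10^6)/2 = 9.685×10^5 km.
Circular speed at r = 1.770×10^5 km: v_c = √(μ/r) = 26.755 km/s.
Vis-viva on the transfer ellipse at r = 1.770×10^5 km gives v_t = √[μ(2/r − 1/a_t)] = 36.067 km/s.
Δv₁ = |v_t − v_c| = |36.067 − 26.755| = 9.312 km/s.

Δv₁ = 9310 m/s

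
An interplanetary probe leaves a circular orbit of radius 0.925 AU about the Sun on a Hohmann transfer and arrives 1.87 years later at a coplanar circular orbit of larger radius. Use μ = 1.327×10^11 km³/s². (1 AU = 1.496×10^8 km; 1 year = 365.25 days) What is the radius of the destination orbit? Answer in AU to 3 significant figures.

In km: r₁ = 0.925 × 1.496×10^8 = 1.3838×10^8 km.
Transfer time t = 1.87 years × 365.25 × 86400 s = 5.9012712×10^7 s, and t = π√(a_t³/μ).
So a_t = (μ t²/π²)^(1/3) = (1.327×10^11 × (5.9012712×10^7)² / π²)^(1/3) = 3.6043×10^8 km.
Since a_t = (r₁ + r₂)/2, r₂ = 2a_t − r₁ = 2×3.6043×10^8 − 1.3838×10^8 = 5.8248×10^8 km.
In AU: r₂ = 5.8248×10^8 / 1.496×10^8 = 3.89 AU.

r₂ = 3.89 AU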